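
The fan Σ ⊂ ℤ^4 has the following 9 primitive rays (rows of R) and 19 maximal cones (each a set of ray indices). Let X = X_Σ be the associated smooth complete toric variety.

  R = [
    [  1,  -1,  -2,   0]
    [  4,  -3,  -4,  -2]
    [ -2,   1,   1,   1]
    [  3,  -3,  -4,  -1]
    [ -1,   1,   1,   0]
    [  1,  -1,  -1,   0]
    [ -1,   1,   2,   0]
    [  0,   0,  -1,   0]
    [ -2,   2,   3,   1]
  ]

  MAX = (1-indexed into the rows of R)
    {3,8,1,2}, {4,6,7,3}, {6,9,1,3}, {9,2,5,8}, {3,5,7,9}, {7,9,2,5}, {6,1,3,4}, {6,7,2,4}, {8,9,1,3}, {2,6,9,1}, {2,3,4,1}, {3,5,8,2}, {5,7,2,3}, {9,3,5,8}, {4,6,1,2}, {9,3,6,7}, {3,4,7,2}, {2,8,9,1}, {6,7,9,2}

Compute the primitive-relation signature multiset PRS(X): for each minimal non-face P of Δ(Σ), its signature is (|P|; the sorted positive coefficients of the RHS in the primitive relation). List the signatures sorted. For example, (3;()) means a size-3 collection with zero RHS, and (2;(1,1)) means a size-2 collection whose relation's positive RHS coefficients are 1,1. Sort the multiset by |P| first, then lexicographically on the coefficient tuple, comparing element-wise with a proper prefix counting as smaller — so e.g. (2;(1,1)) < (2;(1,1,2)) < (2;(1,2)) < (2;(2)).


|primitive collections| = 10. Relations:

  P = {1,7}:  v_{1} + v_{7} = 0  so sig = (2;())
  P = {5,6}:  v_{5} + v_{6} = 0  so sig = (2;())
  P = {1,5}:  v_{1} + v_{5} = v_{8}  so sig = (2;(1))
  P = {4,9}:  v_{4} + v_{9} = v_{6}  so sig = (2;(1))
  P = {6,8}:  v_{6} + v_{8} = v_{1}  so sig = (2;(1))
  P = {7,8}:  v_{7} + v_{8} = v_{5}  so sig = (2;(1))
  P = {4,5}:  v_{4} + v_{5} = v_{2} + v_{3}  so sig = (2;(1,1))
  P = {4,8}:  v_{4} + v_{8} = v_{1} + v_{2} + v_{3}  so sig = (2;(1,1,1))
  P = {2,3,9}:  v_{2} + v_{3} + v_{9} = 0  so sig = (3;())
  P = {2,3,6}:  v_{2} + v_{3} + v_{6} = v_{4}  so sig = (3;(1))

Hence PRS(X_Σ) =
    |P|=2: 8 collections, coeffs (), (), (1), (1), (1), (1), (1,1), (1,1,1)
    |P|=3: 2 collections, coeffs (), (1)


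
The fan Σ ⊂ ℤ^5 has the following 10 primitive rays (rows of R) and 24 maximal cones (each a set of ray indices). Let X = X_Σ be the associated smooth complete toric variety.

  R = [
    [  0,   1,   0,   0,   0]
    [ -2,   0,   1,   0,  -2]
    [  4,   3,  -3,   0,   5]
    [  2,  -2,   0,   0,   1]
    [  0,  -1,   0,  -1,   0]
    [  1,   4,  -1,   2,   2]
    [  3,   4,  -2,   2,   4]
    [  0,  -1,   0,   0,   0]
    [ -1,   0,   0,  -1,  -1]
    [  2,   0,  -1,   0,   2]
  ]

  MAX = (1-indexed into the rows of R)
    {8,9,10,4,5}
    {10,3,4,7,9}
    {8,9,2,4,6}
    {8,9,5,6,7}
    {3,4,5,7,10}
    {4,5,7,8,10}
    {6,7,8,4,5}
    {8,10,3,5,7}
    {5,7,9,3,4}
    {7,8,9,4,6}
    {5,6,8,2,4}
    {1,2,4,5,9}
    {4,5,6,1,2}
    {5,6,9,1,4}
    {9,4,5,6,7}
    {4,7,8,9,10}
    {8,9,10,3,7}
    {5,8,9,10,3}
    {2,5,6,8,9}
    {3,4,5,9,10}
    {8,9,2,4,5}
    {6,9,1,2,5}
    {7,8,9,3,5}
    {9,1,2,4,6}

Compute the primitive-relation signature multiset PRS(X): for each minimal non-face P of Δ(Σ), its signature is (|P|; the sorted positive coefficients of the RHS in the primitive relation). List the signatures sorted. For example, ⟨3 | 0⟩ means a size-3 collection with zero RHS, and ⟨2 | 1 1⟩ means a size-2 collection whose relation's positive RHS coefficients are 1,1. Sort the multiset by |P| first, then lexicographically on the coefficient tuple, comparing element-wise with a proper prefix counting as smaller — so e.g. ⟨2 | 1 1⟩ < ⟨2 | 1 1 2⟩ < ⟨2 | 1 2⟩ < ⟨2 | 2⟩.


|primitive collections| = 14. Relations:

  P={1,8}:  v_{1} + v_{8} = 0  ⟹  sig = ⟨2 | 0⟩
  P={2,10}:  v_{2} + v_{10} = 0  ⟹  sig = ⟨2 | 0⟩
  P={2,7}:  v_{2} + v_{7} = v_{6}  ⟹  sig = ⟨2 | 1⟩
  P={6,10}:  v_{6} + v_{10} = v_{7}  ⟹  sig = ⟨2 | 1⟩
  P={2,3}:  v_{2} + v_{3} = v_{5} + v_{7} + v_{9}  ⟹  sig = ⟨2 | 1 1 1⟩
  P={1,10}:  v_{1} + v_{10} = v_{4} + v_{5} + v_{6} + v_{9}  ⟹  sig = ⟨2 | 1 1 1 1⟩
  P={1,7}:  v_{1} + v_{7} = v_{4} + v_{5} + 2·v_{6} + v_{9}  ⟹  sig = ⟨2 | 1 1 1 2⟩
  P={1,3}:  v_{1} + v_{3} = v_{4} + 2·v_{5} + v_{6} + v_{7} + 2·v_{9}  ⟹  sig = ⟨2 | 1 1 1 2 2⟩
  P={3,6}:  v_{3} + v_{6} = v_{5} + 2·v_{7} + v_{9}  ⟹  sig = ⟨2 | 1 1 2⟩
  P={3,4,8}:  v_{3} + v_{4} + v_{8} = 3·v_{10}  ⟹  sig = ⟨3 | 3⟩
  P={5,7,9,10}:  v_{5} + v_{7} + v_{9} + v_{10} = v_{3}  ⟹  sig = ⟨4 | 1⟩
  P={2,4,5,6,9}:  v_{2} + v_{4} + v_{5} + v_{6} + v_{9} = v_{1}  ⟹  sig = ⟨5 | 1⟩
  P={4,5,6,8,9}:  v_{4} + v_{5} + v_{6} + v_{8} + v_{9} = v_{10}  ⟹  sig = ⟨5 | 1⟩
  P={4,5,7,8,9}:  v_{4} + v_{5} + v_{7} + v_{8} + v_{9} = 2·v_{10}  ⟹  sig = ⟨5 | 2⟩

Hence PRS(X_Σ) =
    |P|=2: 9 collections, coeffs (), (), (1), (1), (1,1,1), (1,1,1,1), (1,1,1,2), (1,1,1,2,2), (1,1,2)
    |P|=3: 1 collection, coeffs (3)
    |P|=4: 1 collection, coeffs (1)
    |P|=5: 3 collections, coeffs (1), (1), (2)


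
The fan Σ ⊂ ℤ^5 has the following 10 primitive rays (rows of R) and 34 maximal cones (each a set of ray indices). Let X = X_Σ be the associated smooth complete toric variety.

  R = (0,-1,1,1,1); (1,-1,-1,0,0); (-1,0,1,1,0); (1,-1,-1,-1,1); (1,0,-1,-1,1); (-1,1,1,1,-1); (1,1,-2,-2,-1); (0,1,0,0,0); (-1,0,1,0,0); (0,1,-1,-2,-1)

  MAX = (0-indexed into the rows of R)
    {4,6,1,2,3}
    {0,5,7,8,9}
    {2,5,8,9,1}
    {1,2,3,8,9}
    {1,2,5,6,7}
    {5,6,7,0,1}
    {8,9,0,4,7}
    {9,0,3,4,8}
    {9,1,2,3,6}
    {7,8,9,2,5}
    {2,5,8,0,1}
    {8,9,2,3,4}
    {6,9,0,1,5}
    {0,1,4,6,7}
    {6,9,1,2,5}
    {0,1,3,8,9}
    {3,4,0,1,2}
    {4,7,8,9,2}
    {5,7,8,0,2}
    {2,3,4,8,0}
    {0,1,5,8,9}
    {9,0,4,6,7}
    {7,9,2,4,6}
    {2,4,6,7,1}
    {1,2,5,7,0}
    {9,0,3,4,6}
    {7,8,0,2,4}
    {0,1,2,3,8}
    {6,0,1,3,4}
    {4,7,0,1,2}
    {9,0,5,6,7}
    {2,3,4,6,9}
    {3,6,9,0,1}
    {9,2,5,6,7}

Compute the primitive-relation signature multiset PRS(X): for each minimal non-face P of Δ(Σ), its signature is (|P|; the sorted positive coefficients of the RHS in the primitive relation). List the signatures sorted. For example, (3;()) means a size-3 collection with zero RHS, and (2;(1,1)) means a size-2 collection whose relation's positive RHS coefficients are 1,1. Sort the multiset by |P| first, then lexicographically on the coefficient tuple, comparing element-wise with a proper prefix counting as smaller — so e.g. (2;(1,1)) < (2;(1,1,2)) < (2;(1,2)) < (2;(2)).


10 minimal non-faces of Δ(Σ) (on 10 rays):

  {3,5}:  v_{3} + v_{5} = 0  →  sig = (2;())
  {3,7}:  v_{3} + v_{7} = v_{4}  →  sig = (2;(1))
  {4,5}:  v_{4} + v_{5} = v_{7}  →  sig = (2;(1))
  {6,8}:  v_{6} + v_{8} = v_{9}  →  sig = (2;(1))
  {0,2,6}:  v_{0} + v_{2} + v_{6} = 0  →  sig = (3;())
  {1,7,8}:  v_{1} + v_{7} + v_{8} = 0  →  sig = (3;())
  {0,2,9}:  v_{0} + v_{2} + v_{9} = v_{8}  →  sig = (3;(1))
  {1,4,8}:  v_{1} + v_{4} + v_{8} = v_{3}  →  sig = (3;(1))
  {1,7,9}:  v_{1} + v_{7} + v_{9} = v_{6}  →  sig = (3;(1))
  {1,4,9}:  v_{1} + v_{4} + v_{9} = v_{3} + v_{6}  →  sig = (3;(1,1))

so the primitive-relation signature multiset is
[(2;()), (2;(1)), (2;(1)), (2;(1)), (3;()), (3;()), (3;(1)), (3;(1)), (3;(1)), (3;(1,1))]


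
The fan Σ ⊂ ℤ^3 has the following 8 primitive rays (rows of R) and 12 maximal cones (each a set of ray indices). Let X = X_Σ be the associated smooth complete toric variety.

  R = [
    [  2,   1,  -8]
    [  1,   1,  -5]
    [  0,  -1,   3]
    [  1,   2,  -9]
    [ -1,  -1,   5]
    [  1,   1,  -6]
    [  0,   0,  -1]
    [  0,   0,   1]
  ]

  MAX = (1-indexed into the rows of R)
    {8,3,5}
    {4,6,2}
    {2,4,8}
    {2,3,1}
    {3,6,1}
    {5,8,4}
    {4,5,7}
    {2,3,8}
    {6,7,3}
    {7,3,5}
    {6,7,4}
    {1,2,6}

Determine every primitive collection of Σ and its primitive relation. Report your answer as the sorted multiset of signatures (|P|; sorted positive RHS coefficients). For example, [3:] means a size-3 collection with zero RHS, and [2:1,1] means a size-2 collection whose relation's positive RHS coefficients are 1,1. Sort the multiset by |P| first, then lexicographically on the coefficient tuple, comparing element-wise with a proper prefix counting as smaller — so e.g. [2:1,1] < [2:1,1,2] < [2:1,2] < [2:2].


Minimal non-faces — 11 found among 8 rays, 12 max cones:

  P={2,5}:  v_{2} + v_{5} = 0  ⟹  sig = [2:]
  P={7,8}:  v_{7} + v_{8} = 0  ⟹  sig = [2:]
  P={2,7}:  v_{2} + v_{7} = v_{6}  ⟹  sig = [2:1]
  P={3,4}:  v_{3} + v_{4} = v_{6}  ⟹  sig = [2:1]
  P={5,6}:  v_{5} + v_{6} = v_{7}  ⟹  sig = [2:1]
  P={6,8}:  v_{6} + v_{8} = v_{2}  ⟹  sig = [2:1]
  P={1,5}:  v_{1} + v_{5} = v_{3} + v_{6}  ⟹  sig = [2:1,1]
  P={1,4}:  v_{1} + v_{4} = v_{2} + 2·v_{6}  ⟹  sig = [2:1,2]
  P={1,7}:  v_{1} + v_{7} = v_{3} + 2·v_{6}  ⟹  sig = [2:1,2]
  P={1,8}:  v_{1} + v_{8} = 2·v_{2} + v_{3}  ⟹  sig = [2:1,2]
  P={2,3,6}:  v_{2} + v_{3} + v_{6} = v_{1}  ⟹  sig = [3:1]

Signatures (|P|; sorted positive RHS coefficients), sorted:
    |P|=2: 10 collections, coeffs (), (), (1), (1), (1), (1), (1,1), (1,2), (1,2), (1,2)
    |P|=3: 1 collection, coeffs (1)


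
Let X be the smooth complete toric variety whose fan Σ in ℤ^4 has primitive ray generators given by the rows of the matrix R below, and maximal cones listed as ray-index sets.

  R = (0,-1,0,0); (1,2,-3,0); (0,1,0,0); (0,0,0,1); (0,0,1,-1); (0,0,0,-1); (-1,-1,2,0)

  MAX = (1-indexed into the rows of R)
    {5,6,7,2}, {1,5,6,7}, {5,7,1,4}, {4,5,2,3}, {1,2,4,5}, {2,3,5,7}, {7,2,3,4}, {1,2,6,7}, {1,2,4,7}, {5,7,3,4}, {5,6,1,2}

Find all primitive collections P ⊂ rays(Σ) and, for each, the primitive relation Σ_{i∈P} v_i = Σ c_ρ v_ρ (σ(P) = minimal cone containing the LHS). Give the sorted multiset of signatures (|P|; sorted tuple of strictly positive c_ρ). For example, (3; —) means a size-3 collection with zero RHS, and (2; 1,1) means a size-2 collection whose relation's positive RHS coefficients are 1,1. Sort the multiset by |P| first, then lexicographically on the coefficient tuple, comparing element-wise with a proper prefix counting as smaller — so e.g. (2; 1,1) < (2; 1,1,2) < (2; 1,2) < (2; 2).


|primitive collections| = 5. Relations:

  {1,3}:  v_{1} + v_{3} = 0  so sig = (2; —)
  {4,6}:  v_{4} + v_{6} = 0  so sig = (2; —)
  {3,6}:  v_{3} + v_{6} = v_{2} + v_{5} + v_{7}  so sig = (2; 1,1,1)
  {1,2,5,7}:  v_{1} + v_{2} + v_{5} + v_{7} = v_{6}  so sig = (4; 1)
  {2,4,5,7}:  v_{2} + v_{4} + v_{5} + v_{7} = v_{3}  so sig = (4; 1)

Signatures (|P|; sorted positive RHS coefficients), sorted:
{ (2; —) ×2,  (2; 1,1,1),  (4; 1) ×2 }


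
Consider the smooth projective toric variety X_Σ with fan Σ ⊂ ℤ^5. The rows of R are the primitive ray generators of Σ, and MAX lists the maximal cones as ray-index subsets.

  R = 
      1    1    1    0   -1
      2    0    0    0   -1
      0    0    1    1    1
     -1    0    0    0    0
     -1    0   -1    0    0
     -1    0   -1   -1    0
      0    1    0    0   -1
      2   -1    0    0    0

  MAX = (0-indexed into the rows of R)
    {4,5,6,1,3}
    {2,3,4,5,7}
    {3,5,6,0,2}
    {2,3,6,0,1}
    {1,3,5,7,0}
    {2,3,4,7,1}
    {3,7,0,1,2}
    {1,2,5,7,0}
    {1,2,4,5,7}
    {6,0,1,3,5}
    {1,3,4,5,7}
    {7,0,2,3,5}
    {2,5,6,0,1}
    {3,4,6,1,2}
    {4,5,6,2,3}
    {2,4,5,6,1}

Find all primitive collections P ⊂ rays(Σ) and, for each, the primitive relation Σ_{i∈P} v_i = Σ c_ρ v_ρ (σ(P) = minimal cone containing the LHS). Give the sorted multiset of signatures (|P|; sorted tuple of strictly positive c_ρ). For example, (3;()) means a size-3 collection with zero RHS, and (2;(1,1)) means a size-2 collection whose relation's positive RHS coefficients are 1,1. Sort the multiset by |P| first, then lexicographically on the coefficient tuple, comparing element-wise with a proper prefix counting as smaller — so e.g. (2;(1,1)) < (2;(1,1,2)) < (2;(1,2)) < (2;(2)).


3 collections generate NE(X_Σ); each relation:

  P={0,4}:  v_{0} + v_{4} = v_{6} ; sig = (2;(1))
  P={6,7}:  v_{6} + v_{7} = v_{1} ; sig = (2;(1))
  P={1,2,3,5}:  v_{1} + v_{2} + v_{3} + v_{5} = 0 ; sig = (4;())

Hence PRS(X_Σ) =
[(2;(1)), (2;(1)), (4;())]


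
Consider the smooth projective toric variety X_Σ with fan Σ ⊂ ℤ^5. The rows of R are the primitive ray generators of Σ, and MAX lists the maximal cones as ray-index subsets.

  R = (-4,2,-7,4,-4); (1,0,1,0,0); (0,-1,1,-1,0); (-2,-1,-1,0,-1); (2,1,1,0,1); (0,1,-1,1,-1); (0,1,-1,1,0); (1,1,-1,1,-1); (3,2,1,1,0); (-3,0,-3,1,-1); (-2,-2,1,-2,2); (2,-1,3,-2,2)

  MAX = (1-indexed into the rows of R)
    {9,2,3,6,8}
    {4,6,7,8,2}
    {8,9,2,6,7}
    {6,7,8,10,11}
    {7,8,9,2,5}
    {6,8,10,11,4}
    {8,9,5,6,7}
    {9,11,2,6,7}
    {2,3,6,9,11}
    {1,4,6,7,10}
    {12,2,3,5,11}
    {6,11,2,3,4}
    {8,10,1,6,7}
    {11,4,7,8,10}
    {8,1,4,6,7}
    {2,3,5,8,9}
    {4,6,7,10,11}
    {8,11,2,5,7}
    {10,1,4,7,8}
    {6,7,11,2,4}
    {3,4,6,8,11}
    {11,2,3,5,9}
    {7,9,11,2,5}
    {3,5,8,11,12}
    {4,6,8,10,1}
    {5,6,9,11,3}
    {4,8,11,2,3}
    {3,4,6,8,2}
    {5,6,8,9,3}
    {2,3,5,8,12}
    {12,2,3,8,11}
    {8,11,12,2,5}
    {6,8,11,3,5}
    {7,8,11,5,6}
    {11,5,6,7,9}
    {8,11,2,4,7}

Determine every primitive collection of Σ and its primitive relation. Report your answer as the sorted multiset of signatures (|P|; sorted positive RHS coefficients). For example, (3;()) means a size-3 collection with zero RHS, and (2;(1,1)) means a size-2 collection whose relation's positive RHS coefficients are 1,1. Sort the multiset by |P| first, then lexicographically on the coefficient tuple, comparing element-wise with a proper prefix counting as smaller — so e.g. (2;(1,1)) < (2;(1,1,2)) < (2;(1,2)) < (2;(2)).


The 24 primitive collections of Σ (r=12, n=5):

  • {3,7}:  v_{3} + v_{7} = 0  ⇒ sig = (2;())
  • {4,5}:  v_{4} + v_{5} = 0  ⇒ sig = (2;())
  • {1,12}:  v_{1} + v_{12} = v_{8} + v_{10}  ⇒ sig = (2;(1,1))
  • {2,10}:  v_{2} + v_{10} = v_{4} + v_{7}  ⇒ sig = (2;(1,1))
  • {4,9}:  v_{4} + v_{9} = v_{2} + v_{6}  ⇒ sig = (2;(1,1))
  • {6,12}:  v_{6} + v_{12} = v_{3} + v_{5}  ⇒ sig = (2;(1,1))
  • {9,10}:  v_{9} + v_{10} = v_{6} + v_{7}  ⇒ sig = (2;(1,1))
  • {10,12}:  v_{10} + v_{12} = v_{8} + v_{11}  ⇒ sig = (2;(1,1))
  • {1,3}:  v_{1} + v_{3} = v_{4} + v_{6} + v_{8} + v_{10}  ⇒ sig = (2;(1,1,1,1))
  • {1,5}:  v_{1} + v_{5} = v_{6} + v_{7} + v_{8} + v_{10}  ⇒ sig = (2;(1,1,1,1))
  • {3,10}:  v_{3} + v_{10} = v_{4} + v_{6} + v_{8} + v_{11}  ⇒ sig = (2;(1,1,1,1))
  • {4,12}:  v_{4} + v_{12} = v_{2} + v_{3} + v_{8} + v_{11}  ⇒ sig = (2;(1,1,1,1))
  • {5,10}:  v_{5} + v_{10} = v_{6} + v_{7} + v_{8} + v_{11}  ⇒ sig = (2;(1,1,1,1))
  • {7,12}:  v_{7} + v_{12} = v_{2} + v_{5} + v_{8} + v_{11}  ⇒ sig = (2;(1,1,1,1))
  • {9,12}:  v_{9} + v_{12} = v_{2} + v_{3} + 2·v_{5}  ⇒ sig = (2;(1,1,2))
  • {1,2}:  v_{1} + v_{2} = 2·v_{4} + v_{6} + 2·v_{7} + v_{8}  ⇒ sig = (2;(1,1,2,2))
  • {1,9}:  v_{1} + v_{9} = v_{4} + 2·v_{6} + 2·v_{7} + v_{8}  ⇒ sig = (2;(1,1,2,2))
  • {1,11}:  v_{1} + v_{11} = 2·v_{10}  ⇒ sig = (2;(2))
  • {2,5,6}:  v_{2} + v_{5} + v_{6} = v_{9}  ⇒ sig = (3;(1))
  • {8,9,11}:  v_{8} + v_{9} + v_{11} = v_{5}  ⇒ sig = (3;(1))
  • {2,6,8,11}:  v_{2} + v_{6} + v_{8} + v_{11} = 0  ⇒ sig = (4;())
  • {2,3,5,8,11}:  v_{2} + v_{3} + v_{5} + v_{8} + v_{11} = v_{12}  ⇒ sig = (5;(1))
  • {4,6,7,8,10}:  v_{4} + v_{6} + v_{7} + v_{8} + v_{10} = v_{1}  ⇒ sig = (5;(1))
  • {4,6,7,8,11}:  v_{4} + v_{6} + v_{7} + v_{8} + v_{11} = v_{10}  ⇒ sig = (5;(1))

so the primitive-relation signature multiset is
[(2;()), (2;()), (2;(1,1)), (2;(1,1)), (2;(1,1)), (2;(1,1)), (2;(1,1)), (2;(1,1)), (2;(1,1,1,1)), (2;(1,1,1,1)), (2;(1,1,1,1)), (2;(1,1,1,1)), (2;(1,1,1,1)), (2;(1,1,1,1)), (2;(1,1,2)), (2;(1,1,2,2)), (2;(1,1,2,2)), (2;(2)), (3;(1)), (3;(1)), (4;()), (5;(1)), (5;(1)), (5;(1))]


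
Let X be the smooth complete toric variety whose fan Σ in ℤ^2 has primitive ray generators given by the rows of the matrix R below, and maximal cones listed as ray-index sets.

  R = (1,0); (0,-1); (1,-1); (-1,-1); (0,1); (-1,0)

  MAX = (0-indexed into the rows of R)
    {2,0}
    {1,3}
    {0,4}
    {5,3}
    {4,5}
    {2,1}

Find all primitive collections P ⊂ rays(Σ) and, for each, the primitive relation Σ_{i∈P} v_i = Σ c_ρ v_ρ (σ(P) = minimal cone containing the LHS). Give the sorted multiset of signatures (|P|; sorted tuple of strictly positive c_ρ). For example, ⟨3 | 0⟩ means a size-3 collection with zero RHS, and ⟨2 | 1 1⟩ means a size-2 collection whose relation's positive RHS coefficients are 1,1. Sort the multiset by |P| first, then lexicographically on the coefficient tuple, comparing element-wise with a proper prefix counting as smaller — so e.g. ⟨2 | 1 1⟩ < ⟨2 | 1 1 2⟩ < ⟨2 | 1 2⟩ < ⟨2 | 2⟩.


9 minimal non-faces of Δ(Σ) (on 6 rays):

  P = {0,5}:  v_{0} + v_{5} = 0 — sig = ⟨2 | 0⟩
  P = {1,4}:  v_{1} + v_{4} = 0 — sig = ⟨2 | 0⟩
  P = {0,1}:  v_{0} + v_{1} = v_{2} — sig = ⟨2 | 1⟩
  P = {0,3}:  v_{0} + v_{3} = v_{1} — sig = ⟨2 | 1⟩
  P = {1,5}:  v_{1} + v_{5} = v_{3} — sig = ⟨2 | 1⟩
  P = {2,4}:  v_{2} + v_{4} = v_{0} — sig = ⟨2 | 1⟩
  P = {2,5}:  v_{2} + v_{5} = v_{1} — sig = ⟨2 | 1⟩
  P = {3,4}:  v_{3} + v_{4} = v_{5} — sig = ⟨2 | 1⟩
  P = {2,3}:  v_{2} + v_{3} = 2·v_{1} — sig = ⟨2 | 2⟩

Hence PRS(X_Σ) =
{ ⟨2 | 0⟩ ×2,  ⟨2 | 1⟩ ×6,  ⟨2 | 2⟩ }


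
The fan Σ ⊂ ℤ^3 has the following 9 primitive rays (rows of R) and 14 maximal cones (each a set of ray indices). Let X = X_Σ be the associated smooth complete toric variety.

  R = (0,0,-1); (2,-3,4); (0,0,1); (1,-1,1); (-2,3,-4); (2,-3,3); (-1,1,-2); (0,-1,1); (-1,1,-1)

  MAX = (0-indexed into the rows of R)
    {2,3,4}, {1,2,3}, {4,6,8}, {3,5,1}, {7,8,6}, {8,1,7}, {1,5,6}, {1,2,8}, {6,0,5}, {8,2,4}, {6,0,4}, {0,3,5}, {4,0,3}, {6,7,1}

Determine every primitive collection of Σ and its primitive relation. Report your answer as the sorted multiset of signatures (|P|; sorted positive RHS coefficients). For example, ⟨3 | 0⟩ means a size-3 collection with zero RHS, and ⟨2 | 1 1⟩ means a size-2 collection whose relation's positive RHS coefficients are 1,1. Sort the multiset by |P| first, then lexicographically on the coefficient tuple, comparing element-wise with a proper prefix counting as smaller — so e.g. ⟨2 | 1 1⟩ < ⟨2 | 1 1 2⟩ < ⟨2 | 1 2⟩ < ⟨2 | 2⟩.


Δ(Σ) — 9 vertices, 16 min non-faces:

  P={0,2}:  v_{0} + v_{2} = 0 ; sig = ⟨2 | 0⟩
  P={1,4}:  v_{1} + v_{4} = 0 ; sig = ⟨2 | 0⟩
  P={3,8}:  v_{3} + v_{8} = 0 ; sig = ⟨2 | 0⟩
  P={0,1}:  v_{0} + v_{1} = v_{5} ; sig = ⟨2 | 1⟩
  P={0,8}:  v_{0} + v_{8} = v_{6} ; sig = ⟨2 | 1⟩
  P={2,5}:  v_{2} + v_{5} = v_{1} ; sig = ⟨2 | 1⟩
  P={2,6}:  v_{2} + v_{6} = v_{8} ; sig = ⟨2 | 1⟩
  P={3,6}:  v_{3} + v_{6} = v_{0} ; sig = ⟨2 | 1⟩
  P={4,5}:  v_{4} + v_{5} = v_{0} ; sig = ⟨2 | 1⟩
  P={3,7}:  v_{3} + v_{7} = v_{1} + v_{6} ; sig = ⟨2 | 1 1⟩
  P={4,7}:  v_{4} + v_{7} = v_{6} + v_{8} ; sig = ⟨2 | 1 1⟩
  P={5,8}:  v_{5} + v_{8} = v_{1} + v_{6} ; sig = ⟨2 | 1 1⟩
  P={0,7}:  v_{0} + v_{7} = v_{1} + 2·v_{6} ; sig = ⟨2 | 1 2⟩
  P={2,7}:  v_{2} + v_{7} = v_{1} + 2·v_{8} ; sig = ⟨2 | 1 2⟩
  P={5,7}:  v_{5} + v_{7} = 2·v_{1} + 2·v_{6} ; sig = ⟨2 | 2 2⟩
  P={1,6,8}:  v_{1} + v_{6} + v_{8} = v_{7} ; sig = ⟨3 | 1⟩

so the primitive-relation signature multiset is
[⟨2 | 0⟩, ⟨2 | 0⟩, ⟨2 | 0⟩, ⟨2 | 1⟩, ⟨2 | 1⟩, ⟨2 | 1⟩, ⟨2 | 1⟩, ⟨2 | 1⟩, ⟨2 | 1⟩, ⟨2 | 1 1⟩, ⟨2 | 1 1⟩, ⟨2 | 1 1⟩, ⟨2 | 1 2⟩, ⟨2 | 1 2⟩, ⟨2 | 2 2⟩, ⟨3 | 1⟩]


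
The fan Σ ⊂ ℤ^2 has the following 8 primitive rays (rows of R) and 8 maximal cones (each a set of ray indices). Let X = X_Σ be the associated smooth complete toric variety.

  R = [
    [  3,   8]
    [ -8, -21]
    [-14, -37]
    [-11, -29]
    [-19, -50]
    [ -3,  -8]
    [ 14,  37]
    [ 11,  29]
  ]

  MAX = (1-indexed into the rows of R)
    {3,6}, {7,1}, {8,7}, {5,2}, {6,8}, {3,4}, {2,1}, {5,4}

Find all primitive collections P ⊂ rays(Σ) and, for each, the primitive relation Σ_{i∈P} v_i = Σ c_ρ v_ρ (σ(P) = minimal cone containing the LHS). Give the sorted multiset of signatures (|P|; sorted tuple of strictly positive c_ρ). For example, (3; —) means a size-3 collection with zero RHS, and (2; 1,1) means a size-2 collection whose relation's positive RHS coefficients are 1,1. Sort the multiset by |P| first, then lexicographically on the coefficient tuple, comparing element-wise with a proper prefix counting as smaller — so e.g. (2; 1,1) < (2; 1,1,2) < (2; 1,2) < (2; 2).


Primitive collections (20):

  {1,6}:  v_{1} + v_{6} = 0  so sig = (2; —)
  {3,7}:  v_{3} + v_{7} = 0  so sig = (2; —)
  {4,8}:  v_{4} + v_{8} = 0  so sig = (2; —)
  {1,3}:  v_{1} + v_{3} = v_{4}  so sig = (2; 1)
  {1,4}:  v_{1} + v_{4} = v_{2}  so sig = (2; 1)
  {1,8}:  v_{1} + v_{8} = v_{7}  so sig = (2; 1)
  {2,4}:  v_{2} + v_{4} = v_{5}  so sig = (2; 1)
  {2,6}:  v_{2} + v_{6} = v_{4}  so sig = (2; 1)
  {2,8}:  v_{2} + v_{8} = v_{1}  so sig = (2; 1)
  {3,8}:  v_{3} + v_{8} = v_{6}  so sig = (2; 1)
  {4,6}:  v_{4} + v_{6} = v_{3}  so sig = (2; 1)
  {4,7}:  v_{4} + v_{7} = v_{1}  so sig = (2; 1)
  {5,8}:  v_{5} + v_{8} = v_{2}  so sig = (2; 1)
  {6,7}:  v_{6} + v_{7} = v_{8}  so sig = (2; 1)
  {5,7}:  v_{5} + v_{7} = v_{1} + v_{2}  so sig = (2; 1,1)
  {1,5}:  v_{1} + v_{5} = 2·v_{2}  so sig = (2; 2)
  {2,3}:  v_{2} + v_{3} = 2·v_{4}  so sig = (2; 2)
  {2,7}:  v_{2} + v_{7} = 2·v_{1}  so sig = (2; 2)
  {5,6}:  v_{5} + v_{6} = 2·v_{4}  so sig = (2; 2)
  {3,5}:  v_{3} + v_{5} = 3·v_{4}  so sig = (2; 3)

so the primitive-relation signature multiset is
    |P|=2: 20 collections, coeffs (), (), (), (1), (1), (1), (1), (1), (1), (1), (1), (1), (1), (1), (1,1), (2), (2), (2), (2), (3)


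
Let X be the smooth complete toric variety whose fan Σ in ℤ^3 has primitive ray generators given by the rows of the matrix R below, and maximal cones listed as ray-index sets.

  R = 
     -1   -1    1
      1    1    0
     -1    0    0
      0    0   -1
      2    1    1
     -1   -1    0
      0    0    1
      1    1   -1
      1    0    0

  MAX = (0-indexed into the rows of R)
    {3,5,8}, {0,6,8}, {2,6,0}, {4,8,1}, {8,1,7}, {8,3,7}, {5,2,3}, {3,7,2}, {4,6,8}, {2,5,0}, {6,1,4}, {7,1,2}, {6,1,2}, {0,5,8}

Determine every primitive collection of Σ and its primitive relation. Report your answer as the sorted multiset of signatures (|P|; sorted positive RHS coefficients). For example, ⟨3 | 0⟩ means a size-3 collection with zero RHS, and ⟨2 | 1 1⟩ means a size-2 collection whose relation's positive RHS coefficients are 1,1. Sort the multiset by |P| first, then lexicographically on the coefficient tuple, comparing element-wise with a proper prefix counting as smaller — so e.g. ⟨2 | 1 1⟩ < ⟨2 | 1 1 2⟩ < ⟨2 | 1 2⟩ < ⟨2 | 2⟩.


Primitive collections (16):

  {0,7}:  v_{0} + v_{7} = 0 ; sig = ⟨2 | 0⟩
  {1,5}:  v_{1} + v_{5} = 0 ; sig = ⟨2 | 0⟩
  {2,8}:  v_{2} + v_{8} = 0 ; sig = ⟨2 | 0⟩
  {3,6}:  v_{3} + v_{6} = 0 ; sig = ⟨2 | 0⟩
  {0,1}:  v_{0} + v_{1} = v_{6} ; sig = ⟨2 | 1⟩
  {0,3}:  v_{0} + v_{3} = v_{5} ; sig = ⟨2 | 1⟩
  {1,3}:  v_{1} + v_{3} = v_{7} ; sig = ⟨2 | 1⟩
  {5,6}:  v_{5} + v_{6} = v_{0} ; sig = ⟨2 | 1⟩
  {5,7}:  v_{5} + v_{7} = v_{3} ; sig = ⟨2 | 1⟩
  {6,7}:  v_{6} + v_{7} = v_{1} ; sig = ⟨2 | 1⟩
  {2,4}:  v_{2} + v_{4} = v_{1} + v_{6} ; sig = ⟨2 | 1 1⟩
  {3,4}:  v_{3} + v_{4} = v_{1} + v_{8} ; sig = ⟨2 | 1 1⟩
  {4,5}:  v_{4} + v_{5} = v_{6} + v_{8} ; sig = ⟨2 | 1 1⟩
  {0,4}:  v_{0} + v_{4} = 2·v_{6} + v_{8} ; sig = ⟨2 | 1 2⟩
  {4,7}:  v_{4} + v_{7} = 2·v_{1} + v_{8} ; sig = ⟨2 | 1 2⟩
  {1,6,8}:  v_{1} + v_{6} + v_{8} = v_{4} ; sig = ⟨3 | 1⟩

Signatures (|P|; sorted positive RHS coefficients), sorted:
[⟨2 | 0⟩, ⟨2 | 0⟩, ⟨2 | 0⟩, ⟨2 | 0⟩, ⟨2 | 1⟩, ⟨2 | 1⟩, ⟨2 | 1⟩, ⟨2 | 1⟩, ⟨2 | 1⟩, ⟨2 | 1⟩, ⟨2 | 1 1⟩, ⟨2 | 1 1⟩, ⟨2 | 1 1⟩, ⟨2 | 1 2⟩, ⟨2 | 1 2⟩, ⟨3 | 1⟩]


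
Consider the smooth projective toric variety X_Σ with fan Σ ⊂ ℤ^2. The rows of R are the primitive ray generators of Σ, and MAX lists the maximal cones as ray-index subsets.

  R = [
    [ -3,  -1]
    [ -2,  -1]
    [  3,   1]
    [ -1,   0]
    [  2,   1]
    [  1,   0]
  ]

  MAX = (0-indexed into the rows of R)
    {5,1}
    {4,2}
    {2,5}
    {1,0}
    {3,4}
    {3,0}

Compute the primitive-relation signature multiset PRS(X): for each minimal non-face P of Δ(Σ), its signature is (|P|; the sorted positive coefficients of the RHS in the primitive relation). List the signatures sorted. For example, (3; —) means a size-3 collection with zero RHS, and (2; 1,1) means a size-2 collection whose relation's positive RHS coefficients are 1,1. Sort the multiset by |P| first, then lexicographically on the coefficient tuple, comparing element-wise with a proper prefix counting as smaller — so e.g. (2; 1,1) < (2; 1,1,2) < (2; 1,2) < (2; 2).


9 minimal non-faces of Δ(Σ) (on 6 rays):

  P={0,2}:  v_{0} + v_{2} = 0  ⇒ sig = (2; —)
  P={1,4}:  v_{1} + v_{4} = 0  ⇒ sig = (2; —)
  P={3,5}:  v_{3} + v_{5} = 0  ⇒ sig = (2; —)
  P={0,4}:  v_{0} + v_{4} = v_{3}  ⇒ sig = (2; 1)
  P={0,5}:  v_{0} + v_{5} = v_{1}  ⇒ sig = (2; 1)
  P={1,2}:  v_{1} + v_{2} = v_{5}  ⇒ sig = (2; 1)
  P={1,3}:  v_{1} + v_{3} = v_{0}  ⇒ sig = (2; 1)
  P={2,3}:  v_{2} + v_{3} = v_{4}  ⇒ sig = (2; 1)
  P={4,5}:  v_{4} + v_{5} = v_{2}  ⇒ sig = (2; 1)

Signatures (|P|; sorted positive RHS coefficients), sorted:
{ (2; —) ×3,  (2; 1) ×6 }


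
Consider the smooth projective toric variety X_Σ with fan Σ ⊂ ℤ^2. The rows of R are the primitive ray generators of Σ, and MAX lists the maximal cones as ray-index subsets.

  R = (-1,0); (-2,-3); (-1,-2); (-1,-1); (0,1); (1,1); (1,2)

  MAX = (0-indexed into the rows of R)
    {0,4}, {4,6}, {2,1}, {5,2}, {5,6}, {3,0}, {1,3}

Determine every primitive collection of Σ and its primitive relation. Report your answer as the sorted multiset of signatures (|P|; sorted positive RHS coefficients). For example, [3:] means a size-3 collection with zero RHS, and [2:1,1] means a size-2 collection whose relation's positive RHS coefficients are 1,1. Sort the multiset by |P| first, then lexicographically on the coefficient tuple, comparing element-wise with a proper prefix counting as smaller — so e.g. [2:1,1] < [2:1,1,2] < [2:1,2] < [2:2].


14 collections generate NE(X_Σ); each relation:

  P = {2,6}:  v_{2} + v_{6} = 0 — sig = [2:]
  P = {3,5}:  v_{3} + v_{5} = 0 — sig = [2:]
  P = {0,5}:  v_{0} + v_{5} = v_{4} — sig = [2:1]
  P = {1,5}:  v_{1} + v_{5} = v_{2} — sig = [2:1]
  P = {1,6}:  v_{1} + v_{6} = v_{3} — sig = [2:1]
  P = {2,3}:  v_{2} + v_{3} = v_{1} — sig = [2:1]
  P = {2,4}:  v_{2} + v_{4} = v_{3} — sig = [2:1]
  P = {3,4}:  v_{3} + v_{4} = v_{0} — sig = [2:1]
  P = {3,6}:  v_{3} + v_{6} = v_{4} — sig = [2:1]
  P = {4,5}:  v_{4} + v_{5} = v_{6} — sig = [2:1]
  P = {0,2}:  v_{0} + v_{2} = 2·v_{3} — sig = [2:2]
  P = {0,6}:  v_{0} + v_{6} = 2·v_{4} — sig = [2:2]
  P = {1,4}:  v_{1} + v_{4} = 2·v_{3} — sig = [2:2]
  P = {0,1}:  v_{0} + v_{1} = 3·v_{3} — sig = [2:3]

Hence PRS(X_Σ) =
    [2:]
    [2:]
    [2:1]
    [2:1]
    [2:1]
    [2:1]
    [2:1]
    [2:1]
    [2:1]
    [2:1]
    [2:2]
    [2:2]
    [2:2]
    [2:3]


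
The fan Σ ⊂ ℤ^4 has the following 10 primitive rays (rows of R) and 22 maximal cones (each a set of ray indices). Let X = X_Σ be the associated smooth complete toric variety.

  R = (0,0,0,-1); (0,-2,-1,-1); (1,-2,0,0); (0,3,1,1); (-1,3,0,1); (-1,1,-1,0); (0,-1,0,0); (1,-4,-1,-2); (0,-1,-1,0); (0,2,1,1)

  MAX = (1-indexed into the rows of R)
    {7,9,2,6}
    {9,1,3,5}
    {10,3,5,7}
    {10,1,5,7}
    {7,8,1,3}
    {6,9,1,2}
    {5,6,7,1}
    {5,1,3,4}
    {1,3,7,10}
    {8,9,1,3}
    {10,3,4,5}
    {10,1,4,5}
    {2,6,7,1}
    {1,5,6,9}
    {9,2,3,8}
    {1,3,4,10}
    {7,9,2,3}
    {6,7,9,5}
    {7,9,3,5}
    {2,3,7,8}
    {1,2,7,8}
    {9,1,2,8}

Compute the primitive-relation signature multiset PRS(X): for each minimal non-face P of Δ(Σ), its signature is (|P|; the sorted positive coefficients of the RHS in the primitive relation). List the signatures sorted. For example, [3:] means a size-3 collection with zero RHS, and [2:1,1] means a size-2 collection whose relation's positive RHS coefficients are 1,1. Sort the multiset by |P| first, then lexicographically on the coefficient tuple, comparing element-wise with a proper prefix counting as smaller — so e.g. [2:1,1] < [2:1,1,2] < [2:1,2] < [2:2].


Primitive collections (18):

  • {2,10}:  v_{2} + v_{10} = 0 — sig = [2:]
  • {2,5}:  v_{2} + v_{5} = v_{6} — sig = [2:1]
  • {3,6}:  v_{3} + v_{6} = v_{9} — sig = [2:1]
  • {4,7}:  v_{4} + v_{7} = v_{10} — sig = [2:1]
  • {6,10}:  v_{6} + v_{10} = v_{5} — sig = [2:1]
  • {5,8}:  v_{5} + v_{8} = v_{1} + v_{9} — sig = [2:1,1]
  • {8,10}:  v_{8} + v_{10} = v_{1} + v_{3} — sig = [2:1,1]
  • {9,10}:  v_{9} + v_{10} = v_{3} + v_{5} — sig = [2:1,1]
  • {2,4}:  v_{2} + v_{4} = v_{1} + v_{3} + v_{5} — sig = [2:1,1,1]
  • {6,8}:  v_{6} + v_{8} = v_{1} + v_{2} + v_{9} — sig = [2:1,1,1]
  • {4,6}:  v_{4} + v_{6} = v_{1} + v_{3} + 2·v_{5} — sig = [2:1,1,2]
  • {4,8}:  v_{4} + v_{8} = 2·v_{1} + 2·v_{3} + v_{5} — sig = [2:1,2,2]
  • {4,9}:  v_{4} + v_{9} = v_{1} + 2·v_{3} + 2·v_{5} — sig = [2:1,2,2]
  • {1,2,3}:  v_{1} + v_{2} + v_{3} = v_{8} — sig = [3:1]
  • {1,7,9}:  v_{1} + v_{7} + v_{9} = v_{2} — sig = [3:1]
  • {7,8,9}:  v_{7} + v_{8} + v_{9} = 2·v_{2} + v_{3} — sig = [3:1,2]
  • {1,3,5,7}:  v_{1} + v_{3} + v_{5} + v_{7} = 0 — sig = [4:]
  • {1,3,5,10}:  v_{1} + v_{3} + v_{5} + v_{10} = v_{4} — sig = [4:1]

Sorted signature multiset PRS(X):
{ [2:],  [2:1] ×4,  [2:1,1] ×3,  [2:1,1,1] ×2,  [2:1,1,2],  [2:1,2,2] ×2,  [3:1] ×2,  [3:1,2],  [4:],  [4:1] }


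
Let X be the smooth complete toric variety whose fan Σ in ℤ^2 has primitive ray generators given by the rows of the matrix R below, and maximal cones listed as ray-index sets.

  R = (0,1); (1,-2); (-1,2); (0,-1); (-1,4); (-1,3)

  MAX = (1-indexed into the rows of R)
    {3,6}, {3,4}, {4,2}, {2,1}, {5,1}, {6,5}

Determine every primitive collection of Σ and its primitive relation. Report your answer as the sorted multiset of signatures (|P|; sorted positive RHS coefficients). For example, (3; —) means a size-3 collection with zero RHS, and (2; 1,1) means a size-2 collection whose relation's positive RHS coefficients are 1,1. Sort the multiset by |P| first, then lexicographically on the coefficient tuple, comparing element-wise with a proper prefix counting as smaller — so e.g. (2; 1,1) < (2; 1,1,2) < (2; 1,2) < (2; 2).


The 9 primitive collections of Σ (r=6, n=2):

  {1,4}:  v_{1} + v_{4} = 0  →  sig = (2; —)
  {2,3}:  v_{2} + v_{3} = 0  →  sig = (2; —)
  {1,3}:  v_{1} + v_{3} = v_{6}  →  sig = (2; 1)
  {1,6}:  v_{1} + v_{6} = v_{5}  →  sig = (2; 1)
  {2,6}:  v_{2} + v_{6} = v_{1}  →  sig = (2; 1)
  {4,5}:  v_{4} + v_{5} = v_{6}  →  sig = (2; 1)
  {4,6}:  v_{4} + v_{6} = v_{3}  →  sig = (2; 1)
  {2,5}:  v_{2} + v_{5} = 2·v_{1}  →  sig = (2; 2)
  {3,5}:  v_{3} + v_{5} = 2·v_{6}  →  sig = (2; 2)

Signatures (|P|; sorted positive RHS coefficients), sorted:
[(2; —), (2; —), (2; 1), (2; 1), (2; 1), (2; 1), (2; 1), (2; 2), (2; 2)]


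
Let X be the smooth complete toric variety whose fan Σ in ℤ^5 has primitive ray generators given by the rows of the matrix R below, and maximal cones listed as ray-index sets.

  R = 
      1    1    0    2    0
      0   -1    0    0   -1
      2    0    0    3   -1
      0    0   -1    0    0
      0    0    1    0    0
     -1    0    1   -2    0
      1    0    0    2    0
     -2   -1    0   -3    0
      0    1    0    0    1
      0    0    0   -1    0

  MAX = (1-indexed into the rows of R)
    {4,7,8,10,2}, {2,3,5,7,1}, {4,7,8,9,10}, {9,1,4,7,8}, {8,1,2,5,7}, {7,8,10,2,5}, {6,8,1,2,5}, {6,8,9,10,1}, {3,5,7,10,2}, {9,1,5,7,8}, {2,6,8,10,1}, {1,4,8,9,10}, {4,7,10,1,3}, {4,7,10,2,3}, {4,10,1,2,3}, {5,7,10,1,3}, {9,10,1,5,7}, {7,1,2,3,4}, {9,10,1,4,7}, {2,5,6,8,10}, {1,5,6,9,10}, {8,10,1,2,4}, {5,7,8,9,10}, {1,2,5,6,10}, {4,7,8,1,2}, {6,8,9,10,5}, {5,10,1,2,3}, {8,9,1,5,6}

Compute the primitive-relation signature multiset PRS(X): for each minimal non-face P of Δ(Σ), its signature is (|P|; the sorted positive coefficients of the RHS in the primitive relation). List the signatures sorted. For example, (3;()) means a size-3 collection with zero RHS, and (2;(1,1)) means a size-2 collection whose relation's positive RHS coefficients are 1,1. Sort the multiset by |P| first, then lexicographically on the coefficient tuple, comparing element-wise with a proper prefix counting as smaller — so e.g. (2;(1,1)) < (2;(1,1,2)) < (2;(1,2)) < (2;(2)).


10 collections generate NE(X_Σ); each relation:

  P = {2,9}:  v_{2} + v_{9} = 0 — sig = (2;())
  P = {4,5}:  v_{4} + v_{5} = 0 — sig = (2;())
  P = {3,8}:  v_{3} + v_{8} = v_{2} — sig = (2;(1))
  P = {6,7}:  v_{6} + v_{7} = v_{5} — sig = (2;(1))
  P = {3,9}:  v_{3} + v_{9} = v_{1} + v_{7} + v_{10} — sig = (2;(1,1,1))
  P = {4,6}:  v_{4} + v_{6} = v_{1} + v_{8} + v_{10} — sig = (2;(1,1,1))
  P = {3,6}:  v_{3} + v_{6} = v_{1} + v_{2} + v_{5} + v_{10} — sig = (2;(1,1,1,1))
  P = {1,7,8,10}:  v_{1} + v_{7} + v_{8} + v_{10} = 0 — sig = (4;())
  P = {1,2,7,10}:  v_{1} + v_{2} + v_{7} + v_{10} = v_{3} — sig = (4;(1))
  P = {1,5,8,10}:  v_{1} + v_{5} + v_{8} + v_{10} = v_{6} — sig = (4;(1))

Signatures (|P|; sorted positive RHS coefficients), sorted:
    (2;())
    (2;())
    (2;(1))
    (2;(1))
    (2;(1,1,1))
    (2;(1,1,1))
    (2;(1,1,1,1))
    (4;())
    (4;(1))
    (4;(1))


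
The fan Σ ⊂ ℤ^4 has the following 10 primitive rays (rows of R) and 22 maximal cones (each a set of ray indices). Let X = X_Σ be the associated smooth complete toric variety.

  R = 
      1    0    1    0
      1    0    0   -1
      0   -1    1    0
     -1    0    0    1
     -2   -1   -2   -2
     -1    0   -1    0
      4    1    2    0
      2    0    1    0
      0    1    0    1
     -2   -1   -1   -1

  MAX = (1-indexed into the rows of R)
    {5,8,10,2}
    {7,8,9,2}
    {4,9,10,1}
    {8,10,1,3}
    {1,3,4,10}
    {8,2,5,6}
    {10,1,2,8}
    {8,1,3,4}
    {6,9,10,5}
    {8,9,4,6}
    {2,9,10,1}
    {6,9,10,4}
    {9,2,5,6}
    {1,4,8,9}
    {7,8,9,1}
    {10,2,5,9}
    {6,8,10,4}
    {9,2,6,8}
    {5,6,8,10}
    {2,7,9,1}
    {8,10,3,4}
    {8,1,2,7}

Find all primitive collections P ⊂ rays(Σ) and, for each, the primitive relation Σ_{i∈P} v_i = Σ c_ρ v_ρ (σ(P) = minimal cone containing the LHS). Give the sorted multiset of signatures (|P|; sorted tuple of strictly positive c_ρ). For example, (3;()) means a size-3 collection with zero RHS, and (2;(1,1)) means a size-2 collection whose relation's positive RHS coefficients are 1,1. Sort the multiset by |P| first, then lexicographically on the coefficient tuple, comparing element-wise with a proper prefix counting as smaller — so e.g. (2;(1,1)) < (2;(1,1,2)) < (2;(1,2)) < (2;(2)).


Primitive collections (18):

  {1,6}:  v_{1} + v_{6} = 0  ⟹  sig = (2;())
  {2,4}:  v_{2} + v_{4} = 0  ⟹  sig = (2;())
  {1,5}:  v_{1} + v_{5} = v_{2} + v_{10}  ⟹  sig = (2;(1,1))
  {3,9}:  v_{3} + v_{9} = v_{1} + v_{4}  ⟹  sig = (2;(1,1))
  {4,5}:  v_{4} + v_{5} = v_{6} + v_{10}  ⟹  sig = (2;(1,1))
  {7,10}:  v_{7} + v_{10} = v_{1} + v_{2}  ⟹  sig = (2;(1,1))
  {2,3}:  v_{2} + v_{3} = v_{1} + v_{8} + v_{10}  ⟹  sig = (2;(1,1,1))
  {3,6}:  v_{3} + v_{6} = v_{4} + v_{8} + v_{10}  ⟹  sig = (2;(1,1,1))
  {4,7}:  v_{4} + v_{7} = v_{1} + v_{8} + v_{9}  ⟹  sig = (2;(1,1,1))
  {6,7}:  v_{6} + v_{7} = v_{2} + v_{8} + v_{9}  ⟹  sig = (2;(1,1,1))
  {3,5}:  v_{3} + v_{5} = v_{8} + 2·v_{10}  ⟹  sig = (2;(1,2))
  {3,7}:  v_{3} + v_{7} = 2·v_{1} + v_{8}  ⟹  sig = (2;(1,2))
  {5,7}:  v_{5} + v_{7} = 2·v_{2}  ⟹  sig = (2;(2))
  {8,9,10}:  v_{8} + v_{9} + v_{10} = 0  ⟹  sig = (3;())
  {2,6,10}:  v_{2} + v_{6} + v_{10} = v_{5}  ⟹  sig = (3;(1))
  {5,8,9}:  v_{5} + v_{8} + v_{9} = v_{2} + v_{6}  ⟹  sig = (3;(1,1))
  {1,2,8,9}:  v_{1} + v_{2} + v_{8} + v_{9} = v_{7}  ⟹  sig = (4;(1))
  {1,4,8,10}:  v_{1} + v_{4} + v_{8} + v_{10} = v_{3}  ⟹  sig = (4;(1))

Hence PRS(X_Σ) =
    (2;())
    (2;())
    (2;(1,1))
    (2;(1,1))
    (2;(1,1))
    (2;(1,1))
    (2;(1,1,1))
    (2;(1,1,1))
    (2;(1,1,1))
    (2;(1,1,1))
    (2;(1,2))
    (2;(1,2))
    (2;(2))
    (3;())
    (3;(1))
    (3;(1,1))
    (4;(1))
    (4;(1))


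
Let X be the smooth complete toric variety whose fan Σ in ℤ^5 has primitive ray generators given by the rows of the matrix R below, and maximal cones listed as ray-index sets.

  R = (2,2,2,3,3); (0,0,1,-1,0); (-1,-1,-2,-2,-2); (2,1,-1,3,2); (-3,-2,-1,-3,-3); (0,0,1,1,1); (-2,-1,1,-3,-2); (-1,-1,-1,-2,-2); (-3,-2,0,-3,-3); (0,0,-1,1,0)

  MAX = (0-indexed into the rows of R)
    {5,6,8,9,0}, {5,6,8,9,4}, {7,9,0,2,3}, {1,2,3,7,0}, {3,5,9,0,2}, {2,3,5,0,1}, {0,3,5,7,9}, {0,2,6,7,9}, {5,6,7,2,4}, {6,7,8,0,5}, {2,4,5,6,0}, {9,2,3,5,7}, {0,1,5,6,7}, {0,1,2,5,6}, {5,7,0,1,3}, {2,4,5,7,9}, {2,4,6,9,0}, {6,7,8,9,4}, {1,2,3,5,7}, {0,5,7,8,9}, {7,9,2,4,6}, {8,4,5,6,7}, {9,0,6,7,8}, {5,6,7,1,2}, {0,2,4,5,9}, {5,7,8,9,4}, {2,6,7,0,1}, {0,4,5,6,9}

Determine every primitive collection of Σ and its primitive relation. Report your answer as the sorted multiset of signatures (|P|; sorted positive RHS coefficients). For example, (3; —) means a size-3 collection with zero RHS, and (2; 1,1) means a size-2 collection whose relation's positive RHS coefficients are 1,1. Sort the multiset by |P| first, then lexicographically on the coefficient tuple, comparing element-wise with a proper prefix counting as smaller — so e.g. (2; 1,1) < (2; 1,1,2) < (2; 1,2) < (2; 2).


|primitive collections| = 12. Relations:

  • {1,9}:  v_{1} + v_{9} = 0 ; sig = (2; —)
  • {3,6}:  v_{3} + v_{6} = 0 ; sig = (2; —)
  • {2,8}:  v_{2} + v_{8} = v_{4} + v_{7} ; sig = (2; 1,1)
  • {1,4}:  v_{1} + v_{4} = v_{2} + v_{5} + v_{6} ; sig = (2; 1,1,1)
  • {1,8}:  v_{1} + v_{8} = v_{5} + v_{6} + v_{7} ; sig = (2; 1,1,1)
  • {3,4}:  v_{3} + v_{4} = v_{2} + v_{5} + v_{9} ; sig = (2; 1,1,1)
  • {3,8}:  v_{3} + v_{8} = v_{5} + v_{7} + v_{9} ; sig = (2; 1,1,1)
  • {0,4,7}:  v_{0} + v_{4} + v_{7} = v_{6} + v_{9} ; sig = (3; 1,1)
  • {0,4,8}:  v_{0} + v_{4} + v_{8} = v_{5} + 2·v_{6} + 2·v_{9} ; sig = (3; 1,2,2)
  • {0,2,5,7}:  v_{0} + v_{2} + v_{5} + v_{7} = 0 ; sig = (4; —)
  • {2,5,6,9}:  v_{2} + v_{5} + v_{6} + v_{9} = v_{4} ; sig = (4; 1)
  • {5,6,7,9}:  v_{5} + v_{6} + v_{7} + v_{9} = v_{8} ; sig = (4; 1)

Signatures (|P|; sorted positive RHS coefficients), sorted:
    |P|=2: 7 collections, coeffs (), (), (1,1), (1,1,1), (1,1,1), (1,1,1), (1,1,1)
    |P|=3: 2 collections, coeffs (1,1), (1,2,2)
    |P|=4: 3 collections, coeffs (), (1), (1)


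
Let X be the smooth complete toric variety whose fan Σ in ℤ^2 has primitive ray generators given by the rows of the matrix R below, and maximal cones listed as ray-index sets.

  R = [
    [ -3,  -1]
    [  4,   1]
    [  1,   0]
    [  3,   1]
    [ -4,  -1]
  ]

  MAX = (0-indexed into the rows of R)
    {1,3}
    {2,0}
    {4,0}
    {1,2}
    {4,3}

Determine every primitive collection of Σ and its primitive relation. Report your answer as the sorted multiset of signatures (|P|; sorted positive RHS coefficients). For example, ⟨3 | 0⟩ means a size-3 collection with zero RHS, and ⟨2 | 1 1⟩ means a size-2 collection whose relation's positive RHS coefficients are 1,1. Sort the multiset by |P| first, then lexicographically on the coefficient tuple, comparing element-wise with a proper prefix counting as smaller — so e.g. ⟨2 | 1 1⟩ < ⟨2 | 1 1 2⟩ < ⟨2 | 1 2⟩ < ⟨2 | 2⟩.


5 collections generate NE(X_Σ); each relation:

  P={0,3}:  v_{0} + v_{3} = 0  ⇒ sig = ⟨2 | 0⟩
  P={1,4}:  v_{1} + v_{4} = 0  ⇒ sig = ⟨2 | 0⟩
  P={0,1}:  v_{0} + v_{1} = v_{2}  ⇒ sig = ⟨2 | 1⟩
  P={2,3}:  v_{2} + v_{3} = v_{1}  ⇒ sig = ⟨2 | 1⟩
  P={2,4}:  v_{2} + v_{4} = v_{0}  ⇒ sig = ⟨2 | 1⟩

so the primitive-relation signature multiset is
    ⟨2 | 0⟩
    ⟨2 | 0⟩
    ⟨2 | 1⟩
    ⟨2 | 1⟩
    ⟨2 | 1⟩


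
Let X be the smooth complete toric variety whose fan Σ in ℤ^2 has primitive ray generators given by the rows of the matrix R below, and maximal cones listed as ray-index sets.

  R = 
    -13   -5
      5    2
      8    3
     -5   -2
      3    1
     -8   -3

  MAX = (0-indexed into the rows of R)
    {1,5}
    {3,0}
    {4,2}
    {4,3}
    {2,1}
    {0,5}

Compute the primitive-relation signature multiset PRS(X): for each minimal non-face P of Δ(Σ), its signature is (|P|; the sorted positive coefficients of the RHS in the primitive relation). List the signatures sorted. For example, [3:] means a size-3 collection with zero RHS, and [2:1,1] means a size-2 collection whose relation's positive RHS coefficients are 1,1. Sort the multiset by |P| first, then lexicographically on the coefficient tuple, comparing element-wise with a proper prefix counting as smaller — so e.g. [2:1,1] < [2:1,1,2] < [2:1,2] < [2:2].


|primitive collections| = 9. Relations:

  {1,3}:  v_{1} + v_{3} = 0 ; sig = [2:]
  {2,5}:  v_{2} + v_{5} = 0 ; sig = [2:]
  {0,1}:  v_{0} + v_{1} = v_{5} ; sig = [2:1]
  {0,2}:  v_{0} + v_{2} = v_{3} ; sig = [2:1]
  {1,4}:  v_{1} + v_{4} = v_{2} ; sig = [2:1]
  {2,3}:  v_{2} + v_{3} = v_{4} ; sig = [2:1]
  {3,5}:  v_{3} + v_{5} = v_{0} ; sig = [2:1]
  {4,5}:  v_{4} + v_{5} = v_{3} ; sig = [2:1]
  {0,4}:  v_{0} + v_{4} = 2·v_{3} ; sig = [2:2]

Sorted signature multiset PRS(X):
{ [2:] ×2,  [2:1] ×6,  [2:2] }
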